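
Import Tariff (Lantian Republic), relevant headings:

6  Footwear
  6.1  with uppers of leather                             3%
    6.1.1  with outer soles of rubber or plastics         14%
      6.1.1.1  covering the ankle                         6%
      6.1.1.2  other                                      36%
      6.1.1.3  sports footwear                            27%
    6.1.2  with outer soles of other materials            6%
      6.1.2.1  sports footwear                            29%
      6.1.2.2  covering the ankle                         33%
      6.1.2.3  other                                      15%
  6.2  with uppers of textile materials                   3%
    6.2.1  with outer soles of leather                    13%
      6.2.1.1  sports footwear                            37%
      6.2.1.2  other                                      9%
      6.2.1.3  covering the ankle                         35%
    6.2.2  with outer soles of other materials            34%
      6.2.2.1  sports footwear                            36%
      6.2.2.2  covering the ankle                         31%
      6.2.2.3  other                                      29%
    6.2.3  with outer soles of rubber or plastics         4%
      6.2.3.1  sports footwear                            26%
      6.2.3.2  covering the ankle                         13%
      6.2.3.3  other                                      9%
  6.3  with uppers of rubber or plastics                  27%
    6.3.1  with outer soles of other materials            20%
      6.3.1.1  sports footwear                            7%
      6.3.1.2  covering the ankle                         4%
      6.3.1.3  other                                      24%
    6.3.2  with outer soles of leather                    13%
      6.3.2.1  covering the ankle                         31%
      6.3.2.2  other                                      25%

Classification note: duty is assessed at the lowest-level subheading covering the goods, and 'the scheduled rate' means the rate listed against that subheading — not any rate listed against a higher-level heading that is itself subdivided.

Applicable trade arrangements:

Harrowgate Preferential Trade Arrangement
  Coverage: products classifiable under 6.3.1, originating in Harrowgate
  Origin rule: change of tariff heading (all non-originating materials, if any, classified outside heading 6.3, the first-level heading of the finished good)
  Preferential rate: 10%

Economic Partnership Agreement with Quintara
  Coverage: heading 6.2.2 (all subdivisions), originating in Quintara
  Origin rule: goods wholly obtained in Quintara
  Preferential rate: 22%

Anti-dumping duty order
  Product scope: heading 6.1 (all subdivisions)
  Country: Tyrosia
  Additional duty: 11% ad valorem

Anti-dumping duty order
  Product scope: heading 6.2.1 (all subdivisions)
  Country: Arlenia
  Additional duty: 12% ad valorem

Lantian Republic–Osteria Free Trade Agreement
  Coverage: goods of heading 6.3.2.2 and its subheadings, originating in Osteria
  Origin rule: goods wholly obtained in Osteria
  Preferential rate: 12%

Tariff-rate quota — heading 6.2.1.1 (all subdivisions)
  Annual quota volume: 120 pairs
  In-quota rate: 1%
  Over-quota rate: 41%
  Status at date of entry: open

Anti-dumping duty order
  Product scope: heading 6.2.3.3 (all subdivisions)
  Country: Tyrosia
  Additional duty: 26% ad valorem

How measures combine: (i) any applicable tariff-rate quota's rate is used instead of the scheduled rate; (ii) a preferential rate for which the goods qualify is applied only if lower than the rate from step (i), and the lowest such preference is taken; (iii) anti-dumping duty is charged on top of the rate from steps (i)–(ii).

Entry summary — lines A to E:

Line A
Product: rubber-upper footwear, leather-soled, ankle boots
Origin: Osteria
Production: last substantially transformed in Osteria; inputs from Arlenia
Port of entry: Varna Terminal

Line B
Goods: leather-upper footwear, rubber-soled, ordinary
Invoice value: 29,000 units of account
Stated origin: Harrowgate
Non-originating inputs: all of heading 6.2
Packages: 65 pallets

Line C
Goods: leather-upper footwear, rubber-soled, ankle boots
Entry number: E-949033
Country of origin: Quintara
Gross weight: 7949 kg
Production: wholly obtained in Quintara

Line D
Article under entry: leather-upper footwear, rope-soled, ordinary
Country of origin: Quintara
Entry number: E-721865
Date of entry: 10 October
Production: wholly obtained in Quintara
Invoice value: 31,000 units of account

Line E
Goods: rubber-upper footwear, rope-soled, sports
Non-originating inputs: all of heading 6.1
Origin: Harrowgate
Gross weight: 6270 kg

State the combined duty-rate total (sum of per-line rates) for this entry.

95%

Line A: rubber-upper → 6.3; leather-soled → 6.3.2; ankle boots → 6.3.2.1. Scheduled 31%. Osteria agreement on 6.3.2.2: 6.3.2.1 not covered. → 31%.
Line B: leather-upper → 6.1; rubber-soled → 6.1.1; ordinary → 6.1.1.2. Scheduled 36%. Harrowgate agreement on 6.3.1: 6.1.1.2 not covered. → 36%.
Line C: leather-upper → 6.1; rubber-soled → 6.1.1; ankle boots → 6.1.1.1. Scheduled 6%. Quintara agreement on 6.2.2: 6.1.1.1 not covered. → 6%.
Line D: leather-upper → 6.1; rope-soled → 6.1.2; ordinary → 6.1.2.3. Scheduled 15%. Quintara agreement on 6.2.2: 6.1.2.3 not covered. → 15%.
Line E: rubber-upper → 6.3; rope-soled → 6.3.1; sports → 6.3.1.1. Scheduled 7%. Harrowgate agreement on 6.3.1: CTH met → 10% available; preference 10% not lower than 7% → no reduction. → 7%.
Sum: 31% + 36% + 6% + 15% + 7% = 95%.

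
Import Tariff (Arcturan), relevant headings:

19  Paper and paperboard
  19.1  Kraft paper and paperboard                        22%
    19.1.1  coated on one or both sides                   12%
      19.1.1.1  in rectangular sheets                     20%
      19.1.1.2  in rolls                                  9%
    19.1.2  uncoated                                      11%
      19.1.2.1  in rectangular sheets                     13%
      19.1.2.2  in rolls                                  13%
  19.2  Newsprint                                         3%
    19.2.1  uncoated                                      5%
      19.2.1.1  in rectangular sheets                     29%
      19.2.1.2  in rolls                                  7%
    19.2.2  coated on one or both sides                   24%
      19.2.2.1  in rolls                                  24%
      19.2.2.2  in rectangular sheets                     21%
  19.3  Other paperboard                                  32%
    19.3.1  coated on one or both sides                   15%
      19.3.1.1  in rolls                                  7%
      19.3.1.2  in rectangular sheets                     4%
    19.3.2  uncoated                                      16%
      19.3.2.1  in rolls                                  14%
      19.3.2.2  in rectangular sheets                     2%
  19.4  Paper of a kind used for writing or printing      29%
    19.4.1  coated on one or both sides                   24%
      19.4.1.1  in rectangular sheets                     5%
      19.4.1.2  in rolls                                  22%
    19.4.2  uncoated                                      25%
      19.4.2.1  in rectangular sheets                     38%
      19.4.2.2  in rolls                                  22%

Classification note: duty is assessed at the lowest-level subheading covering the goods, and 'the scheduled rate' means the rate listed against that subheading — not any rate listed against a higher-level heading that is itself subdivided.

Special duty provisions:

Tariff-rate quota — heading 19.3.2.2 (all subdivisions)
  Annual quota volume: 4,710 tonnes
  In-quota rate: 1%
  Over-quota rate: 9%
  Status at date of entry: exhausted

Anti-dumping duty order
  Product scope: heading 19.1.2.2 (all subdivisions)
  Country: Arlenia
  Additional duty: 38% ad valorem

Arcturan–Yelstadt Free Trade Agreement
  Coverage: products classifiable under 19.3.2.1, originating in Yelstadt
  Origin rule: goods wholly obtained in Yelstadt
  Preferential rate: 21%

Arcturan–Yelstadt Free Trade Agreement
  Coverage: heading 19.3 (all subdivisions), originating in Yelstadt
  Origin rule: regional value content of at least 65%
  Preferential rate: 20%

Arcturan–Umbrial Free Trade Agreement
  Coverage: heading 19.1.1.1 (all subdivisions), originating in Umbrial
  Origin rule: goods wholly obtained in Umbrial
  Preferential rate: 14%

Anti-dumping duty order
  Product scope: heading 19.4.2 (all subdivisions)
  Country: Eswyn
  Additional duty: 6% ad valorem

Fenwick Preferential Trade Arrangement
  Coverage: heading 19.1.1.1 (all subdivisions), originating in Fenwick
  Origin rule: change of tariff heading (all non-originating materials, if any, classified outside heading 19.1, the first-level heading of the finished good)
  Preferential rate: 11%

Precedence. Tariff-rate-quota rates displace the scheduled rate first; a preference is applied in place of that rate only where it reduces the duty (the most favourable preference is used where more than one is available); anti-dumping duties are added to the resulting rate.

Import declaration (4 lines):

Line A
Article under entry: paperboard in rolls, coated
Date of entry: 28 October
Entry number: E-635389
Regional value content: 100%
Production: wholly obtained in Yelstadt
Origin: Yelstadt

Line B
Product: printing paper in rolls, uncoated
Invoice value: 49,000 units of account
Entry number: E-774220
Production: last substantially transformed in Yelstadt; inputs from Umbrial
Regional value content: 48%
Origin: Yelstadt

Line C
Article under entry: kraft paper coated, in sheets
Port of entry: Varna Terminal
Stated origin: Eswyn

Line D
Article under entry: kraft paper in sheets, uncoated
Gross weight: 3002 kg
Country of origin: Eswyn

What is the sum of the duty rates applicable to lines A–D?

Line A: paperboard → 19.3; coated → 19.3.1; in rolls → 19.3.1.1. Scheduled 7%. Yelstadt agreement on 19.3.2.1: 19.3.1.1 not covered; Yelstadt agreement on 19.3: RVC ≥ 65% → 20% available; preference 20% not lower than 7% → no reduction. → 7%.
Line B: printing paper → 19.4; uncoated → 19.4.2; in rolls → 19.4.2.2. Scheduled 22%. Yelstadt agreement on 19.3.2.1: 19.4.2.2 not covered; Yelstadt agreement on 19.3: 19.4.2.2 not covered. → 22%.
Line C: kraft paper → 19.1; coated → 19.1.1; in sheets → 19.1.1.1. Scheduled 20%. No special measure applies. → 20%.
Line D: kraft paper → 19.1; uncoated → 19.1.2; in sheets → 19.1.2.1. Scheduled 13%. No special measure applies. → 13%.
Sum: 7% + 22% + 20% + 13% = 62%.

62%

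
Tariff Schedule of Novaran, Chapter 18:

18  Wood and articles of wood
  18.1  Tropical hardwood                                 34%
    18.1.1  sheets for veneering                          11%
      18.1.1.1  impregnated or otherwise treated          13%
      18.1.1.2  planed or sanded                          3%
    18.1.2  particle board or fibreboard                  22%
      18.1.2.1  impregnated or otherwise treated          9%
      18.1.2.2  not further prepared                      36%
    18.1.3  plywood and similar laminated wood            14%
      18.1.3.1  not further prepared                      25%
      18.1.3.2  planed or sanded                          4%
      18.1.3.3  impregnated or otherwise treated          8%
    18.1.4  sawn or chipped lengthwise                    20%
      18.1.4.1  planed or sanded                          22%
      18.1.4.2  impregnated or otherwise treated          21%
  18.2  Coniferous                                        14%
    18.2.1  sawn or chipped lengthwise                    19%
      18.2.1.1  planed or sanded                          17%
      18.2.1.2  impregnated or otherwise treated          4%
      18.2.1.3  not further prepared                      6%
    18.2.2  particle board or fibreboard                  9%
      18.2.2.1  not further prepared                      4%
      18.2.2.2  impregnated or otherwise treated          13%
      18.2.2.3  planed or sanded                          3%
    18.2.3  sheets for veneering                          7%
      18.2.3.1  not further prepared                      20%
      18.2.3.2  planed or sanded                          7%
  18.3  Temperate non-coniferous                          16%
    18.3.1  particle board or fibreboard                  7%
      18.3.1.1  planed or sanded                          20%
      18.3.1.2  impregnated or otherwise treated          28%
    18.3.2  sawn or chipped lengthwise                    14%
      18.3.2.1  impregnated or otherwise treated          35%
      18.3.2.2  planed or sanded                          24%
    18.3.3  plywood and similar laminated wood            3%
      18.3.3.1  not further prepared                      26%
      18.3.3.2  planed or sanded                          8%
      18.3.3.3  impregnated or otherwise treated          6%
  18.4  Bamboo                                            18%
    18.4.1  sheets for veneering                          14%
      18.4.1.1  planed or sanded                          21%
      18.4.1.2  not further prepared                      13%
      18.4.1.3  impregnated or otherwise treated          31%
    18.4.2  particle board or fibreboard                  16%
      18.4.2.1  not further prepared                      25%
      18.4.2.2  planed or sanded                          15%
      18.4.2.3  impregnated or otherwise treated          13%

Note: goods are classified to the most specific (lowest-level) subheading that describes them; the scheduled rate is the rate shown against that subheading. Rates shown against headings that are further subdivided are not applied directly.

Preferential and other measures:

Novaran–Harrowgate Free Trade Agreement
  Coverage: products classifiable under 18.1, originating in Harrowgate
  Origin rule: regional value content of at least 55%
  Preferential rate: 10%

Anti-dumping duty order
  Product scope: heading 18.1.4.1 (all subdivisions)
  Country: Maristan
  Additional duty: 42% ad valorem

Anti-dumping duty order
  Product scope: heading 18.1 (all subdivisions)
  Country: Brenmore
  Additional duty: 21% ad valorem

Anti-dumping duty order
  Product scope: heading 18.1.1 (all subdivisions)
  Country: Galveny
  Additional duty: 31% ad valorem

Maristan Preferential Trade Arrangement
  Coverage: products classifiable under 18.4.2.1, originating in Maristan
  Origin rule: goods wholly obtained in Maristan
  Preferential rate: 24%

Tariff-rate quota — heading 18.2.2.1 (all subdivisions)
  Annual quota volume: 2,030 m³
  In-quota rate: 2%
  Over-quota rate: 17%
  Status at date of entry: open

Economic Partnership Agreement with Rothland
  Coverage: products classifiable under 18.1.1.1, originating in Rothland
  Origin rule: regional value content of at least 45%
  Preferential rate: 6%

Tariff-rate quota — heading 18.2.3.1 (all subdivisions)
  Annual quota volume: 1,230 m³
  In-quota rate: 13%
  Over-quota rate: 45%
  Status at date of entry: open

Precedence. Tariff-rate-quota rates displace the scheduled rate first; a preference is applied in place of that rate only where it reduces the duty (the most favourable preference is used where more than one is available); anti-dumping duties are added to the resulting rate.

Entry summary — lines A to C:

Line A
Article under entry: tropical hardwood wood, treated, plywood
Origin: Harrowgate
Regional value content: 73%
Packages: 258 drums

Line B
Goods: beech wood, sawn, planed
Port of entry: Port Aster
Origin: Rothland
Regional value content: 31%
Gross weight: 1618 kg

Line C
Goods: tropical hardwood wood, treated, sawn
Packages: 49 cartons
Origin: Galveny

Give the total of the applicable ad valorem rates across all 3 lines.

Line A: tropical hardwood → 18.1; plywood → 18.1.3; treated → 18.1.3.3. Scheduled 8%. Harrowgate agreement on 18.1: RVC ≥ 55% → 10% available; preference 10% not lower than 8% → no reduction. → 8%.
Line B: beech → 18.3; sawn → 18.3.2; planed → 18.3.2.2. Scheduled 24%. Rothland agreement on 18.1.1.1: 18.3.2.2 not covered. → 24%.
Line C: tropical hardwood → 18.1; sawn → 18.1.4; treated → 18.1.4.2. Scheduled 21%. No special measure applies. → 21%.
Sum: 8% + 24% + 21% = 53%.

53%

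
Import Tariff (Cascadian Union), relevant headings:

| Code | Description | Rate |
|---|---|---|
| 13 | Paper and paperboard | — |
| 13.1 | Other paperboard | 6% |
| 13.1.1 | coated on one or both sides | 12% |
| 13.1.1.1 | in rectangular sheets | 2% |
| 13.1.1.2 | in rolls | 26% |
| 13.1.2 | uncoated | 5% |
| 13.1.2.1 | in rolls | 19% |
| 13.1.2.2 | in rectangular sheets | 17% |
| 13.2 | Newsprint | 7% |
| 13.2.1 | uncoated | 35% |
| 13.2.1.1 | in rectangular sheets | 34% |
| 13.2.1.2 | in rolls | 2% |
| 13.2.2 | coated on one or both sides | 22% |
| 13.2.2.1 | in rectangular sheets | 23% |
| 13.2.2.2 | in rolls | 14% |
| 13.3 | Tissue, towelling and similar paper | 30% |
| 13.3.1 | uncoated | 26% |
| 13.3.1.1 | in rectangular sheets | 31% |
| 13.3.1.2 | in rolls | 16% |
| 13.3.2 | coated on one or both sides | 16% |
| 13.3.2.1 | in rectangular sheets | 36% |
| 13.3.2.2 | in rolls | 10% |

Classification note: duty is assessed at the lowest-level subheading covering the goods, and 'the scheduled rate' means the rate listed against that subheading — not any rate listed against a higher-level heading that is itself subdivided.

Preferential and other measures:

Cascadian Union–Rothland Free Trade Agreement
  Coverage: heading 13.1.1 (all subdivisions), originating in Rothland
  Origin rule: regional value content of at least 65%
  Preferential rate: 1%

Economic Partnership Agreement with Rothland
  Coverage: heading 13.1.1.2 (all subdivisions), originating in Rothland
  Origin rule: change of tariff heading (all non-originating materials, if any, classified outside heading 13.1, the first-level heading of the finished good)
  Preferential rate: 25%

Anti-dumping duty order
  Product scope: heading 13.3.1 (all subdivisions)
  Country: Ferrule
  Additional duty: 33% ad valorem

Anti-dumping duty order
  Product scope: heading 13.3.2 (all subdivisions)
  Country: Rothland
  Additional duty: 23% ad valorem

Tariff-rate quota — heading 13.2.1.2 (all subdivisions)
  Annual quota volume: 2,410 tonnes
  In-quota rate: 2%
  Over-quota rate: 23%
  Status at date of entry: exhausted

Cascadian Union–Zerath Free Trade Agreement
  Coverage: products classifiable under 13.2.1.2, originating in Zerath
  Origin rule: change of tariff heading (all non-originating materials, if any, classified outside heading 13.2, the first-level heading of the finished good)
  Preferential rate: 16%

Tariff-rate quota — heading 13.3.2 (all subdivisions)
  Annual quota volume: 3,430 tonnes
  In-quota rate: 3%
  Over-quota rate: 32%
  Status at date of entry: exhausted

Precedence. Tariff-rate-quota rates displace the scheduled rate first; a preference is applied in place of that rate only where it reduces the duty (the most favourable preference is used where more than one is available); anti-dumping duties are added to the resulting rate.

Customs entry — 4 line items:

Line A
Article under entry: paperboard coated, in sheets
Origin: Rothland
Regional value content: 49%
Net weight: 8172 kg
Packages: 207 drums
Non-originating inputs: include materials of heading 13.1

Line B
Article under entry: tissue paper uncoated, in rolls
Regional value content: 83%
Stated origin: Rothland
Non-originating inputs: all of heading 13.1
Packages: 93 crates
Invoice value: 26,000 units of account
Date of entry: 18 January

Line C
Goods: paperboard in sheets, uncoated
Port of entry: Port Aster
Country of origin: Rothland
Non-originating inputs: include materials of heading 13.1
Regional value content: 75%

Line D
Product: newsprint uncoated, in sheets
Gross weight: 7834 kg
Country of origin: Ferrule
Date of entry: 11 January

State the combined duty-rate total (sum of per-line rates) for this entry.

69%

Line A: paperboard → 13.1; coated → 13.1.1; in sheets → 13.1.1.1. Scheduled 2%. Rothland agreement on 13.1.1: RVC < 65%; Rothland agreement on 13.1.1.2: 13.1.1.1 not covered. → 2%.
Line B: tissue paper → 13.3; uncoated → 13.3.1; in rolls → 13.3.1.2. Scheduled 16%. Rothland agreement on 13.1.1: 13.3.1.2 not covered; Rothland agreement on 13.1.1.2: 13.3.1.2 not covered. → 16%.
Line C: paperboard → 13.1; uncoated → 13.1.2; in sheets → 13.1.2.2. Scheduled 17%. Rothland agreement on 13.1.1: 13.1.2.2 not covered; Rothland agreement on 13.1.1.2: 13.1.2.2 not covered. → 17%.
Line D: newsprint → 13.2; uncoated → 13.2.1; in sheets → 13.2.1.1. Scheduled 34%. No special measure applies. → 34%.
Sum: 2% + 16% + 17% + 34% = 69%.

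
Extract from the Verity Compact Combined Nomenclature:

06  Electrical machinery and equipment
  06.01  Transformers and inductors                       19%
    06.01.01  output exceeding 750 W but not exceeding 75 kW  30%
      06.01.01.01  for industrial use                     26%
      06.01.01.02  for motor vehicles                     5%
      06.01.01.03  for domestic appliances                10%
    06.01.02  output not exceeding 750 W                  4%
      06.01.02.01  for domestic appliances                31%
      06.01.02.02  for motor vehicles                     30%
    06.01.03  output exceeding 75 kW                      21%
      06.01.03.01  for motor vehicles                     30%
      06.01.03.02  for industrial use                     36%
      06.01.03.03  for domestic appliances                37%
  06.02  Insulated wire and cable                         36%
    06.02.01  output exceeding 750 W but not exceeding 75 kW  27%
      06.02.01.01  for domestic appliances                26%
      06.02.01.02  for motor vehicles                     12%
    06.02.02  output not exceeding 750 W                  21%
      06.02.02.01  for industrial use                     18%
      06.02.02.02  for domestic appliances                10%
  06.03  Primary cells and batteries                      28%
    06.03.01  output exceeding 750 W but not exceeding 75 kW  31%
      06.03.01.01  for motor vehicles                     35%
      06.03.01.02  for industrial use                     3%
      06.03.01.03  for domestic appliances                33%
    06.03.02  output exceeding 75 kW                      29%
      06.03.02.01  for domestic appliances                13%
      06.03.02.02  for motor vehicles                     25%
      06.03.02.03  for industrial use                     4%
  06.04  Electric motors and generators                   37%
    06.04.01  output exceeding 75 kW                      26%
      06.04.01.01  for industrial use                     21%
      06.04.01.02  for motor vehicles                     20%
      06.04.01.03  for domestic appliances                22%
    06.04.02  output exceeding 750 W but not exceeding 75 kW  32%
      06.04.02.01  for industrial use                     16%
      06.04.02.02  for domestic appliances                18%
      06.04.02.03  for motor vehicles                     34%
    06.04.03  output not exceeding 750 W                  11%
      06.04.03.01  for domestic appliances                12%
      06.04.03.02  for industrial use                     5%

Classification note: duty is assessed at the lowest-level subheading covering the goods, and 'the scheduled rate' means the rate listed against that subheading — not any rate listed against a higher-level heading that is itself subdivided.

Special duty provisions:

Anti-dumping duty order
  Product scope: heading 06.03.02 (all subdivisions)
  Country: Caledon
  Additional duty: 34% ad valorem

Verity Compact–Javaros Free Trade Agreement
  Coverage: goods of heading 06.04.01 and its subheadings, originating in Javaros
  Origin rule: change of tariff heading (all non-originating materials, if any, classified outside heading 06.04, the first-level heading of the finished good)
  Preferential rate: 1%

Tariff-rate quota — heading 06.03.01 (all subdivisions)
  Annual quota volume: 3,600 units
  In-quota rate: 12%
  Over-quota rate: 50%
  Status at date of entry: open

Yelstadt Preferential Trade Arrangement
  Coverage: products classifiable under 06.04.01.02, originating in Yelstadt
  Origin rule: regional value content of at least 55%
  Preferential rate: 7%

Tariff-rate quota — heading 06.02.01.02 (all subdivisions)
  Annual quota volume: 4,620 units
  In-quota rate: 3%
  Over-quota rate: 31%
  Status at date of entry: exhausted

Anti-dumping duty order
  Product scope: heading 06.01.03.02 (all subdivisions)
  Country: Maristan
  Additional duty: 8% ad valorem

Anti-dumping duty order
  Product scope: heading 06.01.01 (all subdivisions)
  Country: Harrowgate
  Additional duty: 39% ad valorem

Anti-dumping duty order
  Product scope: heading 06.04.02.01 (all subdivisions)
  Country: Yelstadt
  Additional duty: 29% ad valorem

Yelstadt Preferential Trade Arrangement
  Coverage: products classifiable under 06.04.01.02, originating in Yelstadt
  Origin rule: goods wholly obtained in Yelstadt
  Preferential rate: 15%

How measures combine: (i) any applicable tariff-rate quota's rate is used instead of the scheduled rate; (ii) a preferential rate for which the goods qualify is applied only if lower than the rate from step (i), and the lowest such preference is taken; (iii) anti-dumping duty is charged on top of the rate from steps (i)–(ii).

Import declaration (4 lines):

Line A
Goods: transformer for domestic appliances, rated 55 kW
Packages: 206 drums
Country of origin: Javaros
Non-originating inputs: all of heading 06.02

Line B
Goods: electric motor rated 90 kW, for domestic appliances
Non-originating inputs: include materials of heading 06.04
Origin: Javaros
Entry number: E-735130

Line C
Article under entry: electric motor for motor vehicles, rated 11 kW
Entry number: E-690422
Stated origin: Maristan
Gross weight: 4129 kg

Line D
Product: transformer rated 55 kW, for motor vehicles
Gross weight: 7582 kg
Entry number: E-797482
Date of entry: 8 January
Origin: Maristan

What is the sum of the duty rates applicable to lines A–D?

71%

Line A: transformer → 06.01; rated 55 kW → 06.01.01; for domestic appliances → 06.01.01.03. Scheduled 10%. Javaros agreement on 06.04.01: 06.01.01.03 not covered. → 10%.
Line B: electric motor → 06.04; rated 90 kW → 06.04.01; for domestic appliances → 06.04.01.03. Scheduled 22%. Javaros agreement on 06.04.01: CTH not met. → 22%.
Line C: electric motor → 06.04; rated 11 kW → 06.04.02; for motor vehicles → 06.04.02.03. Scheduled 34%. No special measure applies. → 34%.
Line D: transformer → 06.01; rated 55 kW → 06.01.01; for motor vehicles → 06.01.01.02. Scheduled 5%. No special measure applies. → 5%.
Sum: 10% + 22% + 34% + 5% = 71%.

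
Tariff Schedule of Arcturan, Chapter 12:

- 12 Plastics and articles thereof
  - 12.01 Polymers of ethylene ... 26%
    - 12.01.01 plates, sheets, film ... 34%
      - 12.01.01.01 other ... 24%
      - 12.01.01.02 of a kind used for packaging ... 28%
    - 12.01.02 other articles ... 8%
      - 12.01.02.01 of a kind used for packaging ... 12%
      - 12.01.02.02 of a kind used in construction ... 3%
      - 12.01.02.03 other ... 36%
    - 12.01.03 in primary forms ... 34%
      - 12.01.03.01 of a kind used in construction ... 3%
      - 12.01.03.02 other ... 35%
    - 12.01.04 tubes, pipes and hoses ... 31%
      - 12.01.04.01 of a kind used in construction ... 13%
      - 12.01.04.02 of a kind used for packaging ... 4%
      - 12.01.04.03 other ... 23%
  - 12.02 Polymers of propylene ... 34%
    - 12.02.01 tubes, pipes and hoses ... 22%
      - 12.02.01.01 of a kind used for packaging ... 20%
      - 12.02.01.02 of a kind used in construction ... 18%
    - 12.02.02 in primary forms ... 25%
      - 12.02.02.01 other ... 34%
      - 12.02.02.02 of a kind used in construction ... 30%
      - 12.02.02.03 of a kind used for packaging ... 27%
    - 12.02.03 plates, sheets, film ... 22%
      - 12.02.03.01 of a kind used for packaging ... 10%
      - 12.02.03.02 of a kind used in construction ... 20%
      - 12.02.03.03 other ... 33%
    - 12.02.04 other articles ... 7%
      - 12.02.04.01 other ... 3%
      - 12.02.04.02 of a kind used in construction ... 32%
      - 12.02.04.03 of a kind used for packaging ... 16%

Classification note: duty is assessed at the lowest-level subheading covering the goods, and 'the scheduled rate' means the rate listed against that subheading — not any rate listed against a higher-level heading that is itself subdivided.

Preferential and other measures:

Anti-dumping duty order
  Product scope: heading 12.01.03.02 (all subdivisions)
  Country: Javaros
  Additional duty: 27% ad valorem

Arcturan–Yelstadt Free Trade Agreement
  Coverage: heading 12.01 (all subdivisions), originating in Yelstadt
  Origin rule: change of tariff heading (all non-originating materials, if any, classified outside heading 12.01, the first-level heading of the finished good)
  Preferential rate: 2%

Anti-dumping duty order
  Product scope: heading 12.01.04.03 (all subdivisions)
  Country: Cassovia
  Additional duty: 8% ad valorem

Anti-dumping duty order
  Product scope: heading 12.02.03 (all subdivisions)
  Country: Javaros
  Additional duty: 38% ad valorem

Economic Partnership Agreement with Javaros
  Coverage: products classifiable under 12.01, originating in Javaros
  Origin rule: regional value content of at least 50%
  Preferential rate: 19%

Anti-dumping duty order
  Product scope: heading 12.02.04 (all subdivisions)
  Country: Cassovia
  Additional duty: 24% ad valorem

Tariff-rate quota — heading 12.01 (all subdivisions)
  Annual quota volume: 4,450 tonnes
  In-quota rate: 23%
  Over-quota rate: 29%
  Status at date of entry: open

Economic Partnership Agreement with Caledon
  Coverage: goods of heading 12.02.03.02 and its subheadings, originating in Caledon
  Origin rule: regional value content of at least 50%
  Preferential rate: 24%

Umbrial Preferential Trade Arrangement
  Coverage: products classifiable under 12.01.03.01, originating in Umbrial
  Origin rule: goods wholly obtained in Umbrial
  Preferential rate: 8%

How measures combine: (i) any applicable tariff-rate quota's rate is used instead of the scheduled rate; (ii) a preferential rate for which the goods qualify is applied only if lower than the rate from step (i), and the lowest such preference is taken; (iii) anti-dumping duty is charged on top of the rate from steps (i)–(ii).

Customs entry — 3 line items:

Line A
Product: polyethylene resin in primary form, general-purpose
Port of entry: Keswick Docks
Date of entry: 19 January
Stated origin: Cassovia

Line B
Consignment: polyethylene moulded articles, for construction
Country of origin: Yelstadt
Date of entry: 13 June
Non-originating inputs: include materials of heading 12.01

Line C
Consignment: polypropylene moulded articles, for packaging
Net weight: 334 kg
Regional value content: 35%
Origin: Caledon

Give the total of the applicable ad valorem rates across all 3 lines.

Line A: polyethylene → 12.01; resin in primary form → 12.01.03; general-purpose → 12.01.03.02. Scheduled 35%. quota on 12.01 open → in-quota 23%. → 23%.
Line B: polyethylene → 12.01; moulded articles → 12.01.02; for construction → 12.01.02.02. Scheduled 3%. quota on 12.01 open → in-quota 23%; Yelstadt agreement on 12.01: CTH not met. → 23%.
Line C: polypropylene → 12.02; moulded articles → 12.02.04; for packaging → 12.02.04.03. Scheduled 16%. Caledon agreement on 12.02.03.02: 12.02.04.03 not covered. → 16%.
Sum: 23% + 23% + 16% = 62%.

62%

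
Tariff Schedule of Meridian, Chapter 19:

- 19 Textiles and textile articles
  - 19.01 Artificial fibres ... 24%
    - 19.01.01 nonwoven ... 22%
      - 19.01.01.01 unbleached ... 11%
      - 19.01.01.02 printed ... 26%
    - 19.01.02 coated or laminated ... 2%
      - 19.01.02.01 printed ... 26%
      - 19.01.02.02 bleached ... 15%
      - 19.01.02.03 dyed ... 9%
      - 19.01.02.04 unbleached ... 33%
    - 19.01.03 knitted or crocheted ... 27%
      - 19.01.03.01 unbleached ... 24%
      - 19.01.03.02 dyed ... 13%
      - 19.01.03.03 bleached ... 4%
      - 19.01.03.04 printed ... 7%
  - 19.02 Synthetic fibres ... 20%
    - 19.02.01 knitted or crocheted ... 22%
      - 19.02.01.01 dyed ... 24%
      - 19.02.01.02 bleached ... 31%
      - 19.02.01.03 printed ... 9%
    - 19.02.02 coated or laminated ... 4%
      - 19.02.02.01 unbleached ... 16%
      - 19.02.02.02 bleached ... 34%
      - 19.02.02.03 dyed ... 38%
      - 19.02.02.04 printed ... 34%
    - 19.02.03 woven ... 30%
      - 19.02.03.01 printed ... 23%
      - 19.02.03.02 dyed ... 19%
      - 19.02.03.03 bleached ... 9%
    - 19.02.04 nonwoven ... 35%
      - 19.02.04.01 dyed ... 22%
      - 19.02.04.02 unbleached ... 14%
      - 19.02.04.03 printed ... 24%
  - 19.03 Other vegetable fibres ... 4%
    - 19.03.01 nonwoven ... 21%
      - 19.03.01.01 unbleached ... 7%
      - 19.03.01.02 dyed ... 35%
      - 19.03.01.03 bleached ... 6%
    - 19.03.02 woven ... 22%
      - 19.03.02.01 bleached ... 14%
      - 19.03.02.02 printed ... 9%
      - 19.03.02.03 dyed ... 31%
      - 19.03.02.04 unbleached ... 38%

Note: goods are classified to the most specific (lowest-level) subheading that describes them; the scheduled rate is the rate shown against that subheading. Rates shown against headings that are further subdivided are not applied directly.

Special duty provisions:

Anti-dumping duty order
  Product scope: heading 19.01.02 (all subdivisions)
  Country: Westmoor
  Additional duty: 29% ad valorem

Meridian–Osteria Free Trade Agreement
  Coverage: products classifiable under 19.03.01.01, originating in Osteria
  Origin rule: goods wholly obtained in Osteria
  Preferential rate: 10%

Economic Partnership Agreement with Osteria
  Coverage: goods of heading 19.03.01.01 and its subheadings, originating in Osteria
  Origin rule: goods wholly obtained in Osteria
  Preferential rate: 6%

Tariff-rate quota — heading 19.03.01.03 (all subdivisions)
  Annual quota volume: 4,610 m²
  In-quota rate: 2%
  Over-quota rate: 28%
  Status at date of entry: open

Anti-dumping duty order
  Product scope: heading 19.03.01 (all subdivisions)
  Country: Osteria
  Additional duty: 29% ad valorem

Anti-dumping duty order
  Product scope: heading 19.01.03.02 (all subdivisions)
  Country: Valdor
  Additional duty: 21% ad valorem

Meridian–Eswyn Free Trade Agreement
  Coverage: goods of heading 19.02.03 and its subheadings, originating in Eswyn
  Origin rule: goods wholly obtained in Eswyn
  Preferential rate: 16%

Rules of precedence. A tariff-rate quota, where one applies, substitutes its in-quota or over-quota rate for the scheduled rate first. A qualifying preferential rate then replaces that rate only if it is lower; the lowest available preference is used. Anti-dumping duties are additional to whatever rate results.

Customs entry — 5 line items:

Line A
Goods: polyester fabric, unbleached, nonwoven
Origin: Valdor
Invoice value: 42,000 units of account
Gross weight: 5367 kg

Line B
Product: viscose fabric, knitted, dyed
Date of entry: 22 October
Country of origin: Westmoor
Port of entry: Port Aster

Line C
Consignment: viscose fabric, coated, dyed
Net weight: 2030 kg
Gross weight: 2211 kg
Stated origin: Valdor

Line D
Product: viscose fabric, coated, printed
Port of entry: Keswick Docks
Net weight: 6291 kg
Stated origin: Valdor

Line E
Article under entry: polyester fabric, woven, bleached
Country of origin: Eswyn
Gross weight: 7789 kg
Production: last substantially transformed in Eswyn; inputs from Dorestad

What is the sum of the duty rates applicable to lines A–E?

Line A: polyester → 19.02; nonwoven → 19.02.04; unbleached → 19.02.04.02. Scheduled 14%. No special measure applies. → 14%.
Line B: viscose → 19.01; knitted → 19.01.03; dyed → 19.01.03.02. Scheduled 13%. No special measure applies. → 13%.
Line C: viscose → 19.01; coated → 19.01.02; dyed → 19.01.02.03. Scheduled 9%. No special measure applies. → 9%.
Line D: viscose → 19.01; coated → 19.01.02; printed → 19.01.02.01. Scheduled 26%. No special measure applies. → 26%.
Line E: polyester → 19.02; woven → 19.02.03; bleached → 19.02.03.03. Scheduled 9%. Eswyn agreement on 19.02.03: not wholly obtained. → 9%.
Sum: 14% + 13% + 9% + 26% + 9% = 71%.

71%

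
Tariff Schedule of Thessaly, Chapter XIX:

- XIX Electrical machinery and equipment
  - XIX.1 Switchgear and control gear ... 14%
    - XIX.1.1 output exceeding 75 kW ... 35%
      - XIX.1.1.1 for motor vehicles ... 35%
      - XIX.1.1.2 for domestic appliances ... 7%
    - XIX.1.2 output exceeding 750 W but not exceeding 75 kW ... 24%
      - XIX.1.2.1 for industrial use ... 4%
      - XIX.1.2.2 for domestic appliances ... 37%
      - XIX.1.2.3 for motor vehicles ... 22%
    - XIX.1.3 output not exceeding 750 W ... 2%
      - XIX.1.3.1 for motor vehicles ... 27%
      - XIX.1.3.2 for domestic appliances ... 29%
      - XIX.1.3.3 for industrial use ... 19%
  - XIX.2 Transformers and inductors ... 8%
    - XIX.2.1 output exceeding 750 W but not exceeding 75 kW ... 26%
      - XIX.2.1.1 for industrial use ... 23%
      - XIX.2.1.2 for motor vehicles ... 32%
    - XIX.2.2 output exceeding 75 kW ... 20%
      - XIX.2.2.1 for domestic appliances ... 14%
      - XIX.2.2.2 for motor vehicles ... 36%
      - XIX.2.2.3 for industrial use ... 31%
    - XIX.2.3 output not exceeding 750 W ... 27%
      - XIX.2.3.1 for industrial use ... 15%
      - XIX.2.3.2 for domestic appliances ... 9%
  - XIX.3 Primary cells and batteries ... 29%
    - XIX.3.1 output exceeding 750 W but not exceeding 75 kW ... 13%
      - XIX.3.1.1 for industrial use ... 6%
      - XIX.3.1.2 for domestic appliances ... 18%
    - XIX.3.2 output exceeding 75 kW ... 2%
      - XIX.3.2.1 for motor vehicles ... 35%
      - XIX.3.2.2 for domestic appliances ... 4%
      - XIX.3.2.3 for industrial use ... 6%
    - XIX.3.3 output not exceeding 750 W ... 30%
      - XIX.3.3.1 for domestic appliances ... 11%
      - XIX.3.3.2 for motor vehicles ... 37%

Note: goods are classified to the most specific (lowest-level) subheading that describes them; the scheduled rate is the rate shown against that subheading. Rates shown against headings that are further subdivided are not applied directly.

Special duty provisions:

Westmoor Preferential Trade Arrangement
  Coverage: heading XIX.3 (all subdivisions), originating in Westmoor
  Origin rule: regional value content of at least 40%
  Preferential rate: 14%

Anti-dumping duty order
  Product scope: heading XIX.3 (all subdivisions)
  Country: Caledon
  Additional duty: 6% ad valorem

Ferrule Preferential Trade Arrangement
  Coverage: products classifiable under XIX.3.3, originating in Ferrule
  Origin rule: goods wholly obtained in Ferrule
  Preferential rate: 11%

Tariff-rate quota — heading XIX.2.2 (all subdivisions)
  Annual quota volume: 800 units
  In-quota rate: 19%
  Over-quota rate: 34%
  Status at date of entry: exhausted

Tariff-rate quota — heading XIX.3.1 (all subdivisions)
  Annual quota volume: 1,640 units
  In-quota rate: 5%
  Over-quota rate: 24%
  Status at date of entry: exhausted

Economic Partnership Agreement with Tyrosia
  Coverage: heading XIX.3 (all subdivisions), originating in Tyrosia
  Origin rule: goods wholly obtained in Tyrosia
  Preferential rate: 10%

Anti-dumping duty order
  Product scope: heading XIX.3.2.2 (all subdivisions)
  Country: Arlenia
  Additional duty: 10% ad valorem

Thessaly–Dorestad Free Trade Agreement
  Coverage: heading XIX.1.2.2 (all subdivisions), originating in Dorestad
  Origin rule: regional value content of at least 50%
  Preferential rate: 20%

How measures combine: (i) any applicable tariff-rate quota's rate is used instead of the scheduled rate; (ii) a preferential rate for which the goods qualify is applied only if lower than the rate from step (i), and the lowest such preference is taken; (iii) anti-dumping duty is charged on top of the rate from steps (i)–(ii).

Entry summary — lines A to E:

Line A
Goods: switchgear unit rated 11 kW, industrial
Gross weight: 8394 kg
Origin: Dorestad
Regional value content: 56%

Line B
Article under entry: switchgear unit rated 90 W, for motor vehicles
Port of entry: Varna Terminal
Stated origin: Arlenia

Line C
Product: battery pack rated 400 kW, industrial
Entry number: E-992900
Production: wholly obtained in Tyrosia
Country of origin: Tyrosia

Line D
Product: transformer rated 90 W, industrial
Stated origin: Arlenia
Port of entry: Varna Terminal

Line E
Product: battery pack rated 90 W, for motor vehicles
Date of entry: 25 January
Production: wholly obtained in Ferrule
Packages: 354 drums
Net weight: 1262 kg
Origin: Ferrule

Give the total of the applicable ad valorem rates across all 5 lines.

63%

Line A: switchgear unit → XIX.1; rated 11 kW → XIX.1.2; industrial → XIX.1.2.1. Scheduled 4%. Dorestad agreement on XIX.1.2.2: XIX.1.2.1 not covered. → 4%.
Line B: switchgear unit → XIX.1; rated 90 W → XIX.1.3; for motor vehicles → XIX.1.3.1. Scheduled 27%. No special measure applies. → 27%.
Line C: battery pack → XIX.3; rated 400 kW → XIX.3.2; industrial → XIX.3.2.3. Scheduled 6%. Tyrosia agreement on XIX.3: wholly obtained → 10% available; preference 10% not lower than 6% → no reduction. → 6%.
Line D: transformer → XIX.2; rated 90 W → XIX.2.3; industrial → XIX.2.3.1. Scheduled 15%. No special measure applies. → 15%.
Line E: battery pack → XIX.3; rated 90 W → XIX.3.3; for motor vehicles → XIX.3.3.2. Scheduled 37%. Ferrule agreement on XIX.3.3: wholly obtained → 11% available; preferential 11%. → 11%.
Sum: 4% + 27% + 6% + 15% + 11% = 63%.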